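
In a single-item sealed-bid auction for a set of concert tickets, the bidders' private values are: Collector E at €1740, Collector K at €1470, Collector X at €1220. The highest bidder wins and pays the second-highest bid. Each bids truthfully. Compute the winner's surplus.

€270

Sorted high to low: Collector E €1740; Collector K €1470; Collector X €1220.
Collector E wins with the top bid and pays the second-highest, €1470.
Surplus = €1740 − €1470 = €270.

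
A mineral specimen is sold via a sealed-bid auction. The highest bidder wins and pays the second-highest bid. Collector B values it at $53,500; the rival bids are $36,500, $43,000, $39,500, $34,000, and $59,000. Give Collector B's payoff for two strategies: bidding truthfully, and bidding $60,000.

The highest competing bid is $59,000.
Bidding truthfully at $53,500: the top bid is $59,000 (a rival), so Collector B loses. Payoff = $0.
Bidding $60,000: Collector B has the top bid, wins, and pays the second-highest bid $59,000. Payoff = $53,500 − $59,000 = -$5,500.

(a) $0  (b) -$5,500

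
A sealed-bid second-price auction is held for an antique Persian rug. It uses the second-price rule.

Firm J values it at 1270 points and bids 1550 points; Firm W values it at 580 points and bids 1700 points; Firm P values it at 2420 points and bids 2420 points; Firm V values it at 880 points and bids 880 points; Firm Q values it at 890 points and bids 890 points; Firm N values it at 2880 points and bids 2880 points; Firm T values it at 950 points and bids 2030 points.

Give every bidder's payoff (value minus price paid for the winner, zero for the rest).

Firm J 0 points, Firm W 0 points, Firm P 0 points, Firm V 0 points, Firm Q 0 points, Firm N 460 points, Firm T 0 points.

Ranking the bids: Firm N 2880 points; Firm P 2420 points; Firm T 2030 points; Firm W 1700 points; Firm J 1550 points; Firm Q 890 points; Firm V 880 points.
Firm N has the top bid and wins; the price is the second-highest bid, 2420 points.
Firm N's payoff = 2880 points − 2420 points = 460 points. All other bidders lose, so their payoff is 0.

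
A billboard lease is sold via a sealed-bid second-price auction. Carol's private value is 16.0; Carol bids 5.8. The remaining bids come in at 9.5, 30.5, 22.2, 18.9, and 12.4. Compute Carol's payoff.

Highest competing bid: 30.5.
Carol's bid 5.8 is not the highest, so Carol loses, pays nothing, and earns zero payoff.

Carol's payoff: 0.0.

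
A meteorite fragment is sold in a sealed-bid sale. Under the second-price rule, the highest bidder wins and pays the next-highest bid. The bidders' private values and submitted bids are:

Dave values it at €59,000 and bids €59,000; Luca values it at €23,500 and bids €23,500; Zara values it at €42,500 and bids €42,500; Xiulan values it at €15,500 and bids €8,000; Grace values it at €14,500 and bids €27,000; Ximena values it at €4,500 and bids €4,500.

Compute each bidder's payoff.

Sorted high to low: Dave €59,000; Zara €42,500; Grace €27,000; Luca €23,500; Xiulan €8,000; Ximena €4,500.
Dave has the top bid and wins; the price is the second-highest bid, €42,500.
Dave's payoff = €59,000 − €42,500 = €16,500. All other bidders lose, so their payoff is 0.

Dave €16,500, Luca €0, Zara €0, Xiulan €0, Grace €0, Ximena €0.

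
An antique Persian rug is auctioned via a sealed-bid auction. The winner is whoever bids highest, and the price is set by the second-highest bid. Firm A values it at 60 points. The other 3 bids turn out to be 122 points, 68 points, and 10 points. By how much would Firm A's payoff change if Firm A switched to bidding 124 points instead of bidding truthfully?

The highest competing bid is 122 points.
Bidding truthfully at 60 points: the top bid is 122 points (a rival), so Firm A loses. Payoff = 0 points.
Bidding 124 points: Firm A has the top bid, wins, and pays the second-highest bid 122 points. Payoff = 60 points − 122 points = -62 points.
Change = -62 points − 0 points = -62 points.
This is the dominant-strategy logic: truthful bidding weakly beats any alternative.

-62 points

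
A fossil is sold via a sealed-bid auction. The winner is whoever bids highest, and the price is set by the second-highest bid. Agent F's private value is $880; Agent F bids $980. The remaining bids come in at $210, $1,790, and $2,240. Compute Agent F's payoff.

Agent F's payoff: $0.

Highest competing bid: $2,240.
Agent F's bid $980 is not the highest, so Agent F loses, pays nothing, and earns zero payoff.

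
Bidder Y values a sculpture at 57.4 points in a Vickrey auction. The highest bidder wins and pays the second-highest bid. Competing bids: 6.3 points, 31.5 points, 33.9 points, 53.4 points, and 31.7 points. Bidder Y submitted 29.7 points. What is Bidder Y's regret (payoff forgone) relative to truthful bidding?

The highest competing bid is 53.4 points.
Bidding truthfully at 57.4 points: Bidder Y has the top bid, wins, and pays the second-highest bid 53.4 points. Payoff = 57.4 points − 53.4 points = 4.0 points.
Bidding 29.7 points: the top bid is 53.4 points (a rival), so Bidder Y loses. Payoff = 0.0 points.
Regret = truthful payoff − actual payoff = 4.0 points − 0.0 points = 4.0 points.
Deviating from a truthful bid can only lose payoff in a second-price auction — never gain.

Payoff forgone: 4.0 points.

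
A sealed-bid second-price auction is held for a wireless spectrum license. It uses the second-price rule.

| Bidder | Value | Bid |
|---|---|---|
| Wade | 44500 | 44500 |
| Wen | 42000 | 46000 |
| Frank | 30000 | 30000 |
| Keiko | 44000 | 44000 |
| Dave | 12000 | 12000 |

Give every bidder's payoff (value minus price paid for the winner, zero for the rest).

Wade 0, Wen -2500, Frank 0, Keiko 0, Dave 0.

Sorted high to low: Wen 46000; Wade 44500; Keiko 44000; Frank 30000; Dave 12000.
Wen has the top bid and wins; the price is the second-highest bid, 44500.
Wen's payoff = 42000 − 44500 = -2500. All other bidders lose, so their payoff is 0.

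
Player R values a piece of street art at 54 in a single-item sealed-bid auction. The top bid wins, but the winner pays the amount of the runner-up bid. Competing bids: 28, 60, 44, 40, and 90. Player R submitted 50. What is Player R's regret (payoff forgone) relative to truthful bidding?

Payoff forgone: 0.

The highest competing bid is 90.
Bidding truthfully at 54: the top bid is 90 (a rival), so Player R loses. Payoff = 0.
Bidding 50: the top bid is 90 (a rival), so Player R loses. Payoff = 0.
Regret = truthful payoff − actual payoff = 0 − 0 = 0.
The bid only affects whether you win, not the price — here both bids land on the same side of the top rival bid, so the deviation is payoff-neutral.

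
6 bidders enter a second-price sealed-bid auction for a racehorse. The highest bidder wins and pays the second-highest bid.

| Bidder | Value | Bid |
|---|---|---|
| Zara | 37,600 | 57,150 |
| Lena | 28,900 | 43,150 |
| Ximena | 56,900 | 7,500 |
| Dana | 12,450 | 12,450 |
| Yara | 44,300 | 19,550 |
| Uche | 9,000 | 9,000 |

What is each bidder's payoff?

Sorted high to low: Zara 57,150, then Lena 43,150, then Yara 19,550, then Dana 12,450, then Uche 9,000, then Ximena 7,500.
Zara has the top bid and wins; the price is the second-highest bid, 43,150.
Zara's payoff = 37,600 − 43,150 = -5,550. All other bidders lose, so their payoff is 0.

Zara -5,550, Lena 0, Ximena 0, Dana 0, Yara 0, Uche 0.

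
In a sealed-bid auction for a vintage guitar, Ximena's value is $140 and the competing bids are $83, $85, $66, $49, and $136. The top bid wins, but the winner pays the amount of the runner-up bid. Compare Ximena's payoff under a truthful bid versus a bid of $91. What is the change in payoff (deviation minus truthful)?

The highest competing bid is $136.
Bidding truthfully at $140: Ximena has the top bid, wins, and pays the second-highest bid $136. Payoff = $140 − $136 = $4.
Bidding $91: the top bid is $136 (a rival), so Ximena loses. Payoff = $0.
Change = $0 − $4 = -$4.

Payoff change: -$4.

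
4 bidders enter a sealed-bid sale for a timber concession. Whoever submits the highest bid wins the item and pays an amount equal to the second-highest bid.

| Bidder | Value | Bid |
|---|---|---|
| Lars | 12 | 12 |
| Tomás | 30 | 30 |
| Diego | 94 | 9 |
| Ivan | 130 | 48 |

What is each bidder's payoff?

Sorted high to low: Ivan 48; Tomás 30; Lars 12; Diego 9.
Ivan has the top bid and wins; the price is the second-highest bid, 30.
Ivan's payoff = 130 − 30 = 100. All other bidders lose, so their payoff is 0.

Lars 0, Tomás 0, Diego 0, Ivan 100.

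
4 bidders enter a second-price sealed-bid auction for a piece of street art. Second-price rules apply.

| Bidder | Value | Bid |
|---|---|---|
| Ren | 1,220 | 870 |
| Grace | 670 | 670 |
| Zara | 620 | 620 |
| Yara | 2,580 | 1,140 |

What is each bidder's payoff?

Ordered from highest: Yara 1,140 > Ren 870 > Grace 670 > Zara 620.
Yara has the top bid and wins; the price is the second-highest bid, 870.
Yara's payoff = 2,580 − 870 = 1,710. All other bidders lose, so their payoff is 0.

Payoffs: Ren 0, Grace 0, Zara 0, Yara 1,710.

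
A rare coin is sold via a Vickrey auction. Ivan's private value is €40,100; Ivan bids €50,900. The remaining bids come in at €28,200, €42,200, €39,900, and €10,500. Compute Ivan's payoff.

-€2,100

Highest competing bid: €42,200.
Ivan's bid €50,900 is the highest overall, so Ivan wins and pays the second-highest bid, €42,200.
Payoff = value − price = €40,100 − €42,200 = -€2,100.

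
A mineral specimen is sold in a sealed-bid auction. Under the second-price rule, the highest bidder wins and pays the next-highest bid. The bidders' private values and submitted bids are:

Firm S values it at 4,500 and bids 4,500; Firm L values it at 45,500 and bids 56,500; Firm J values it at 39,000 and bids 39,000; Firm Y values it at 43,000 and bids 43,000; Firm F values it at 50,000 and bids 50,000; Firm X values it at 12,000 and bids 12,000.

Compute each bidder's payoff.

Ordered from highest: Firm L 56,500; Firm F 50,000; Firm Y 43,000; Firm J 39,000; Firm X 12,000; Firm S 4,500.
Firm L has the top bid and wins; the price is the second-highest bid, 50,000.
Firm L's payoff = 45,500 − 50,000 = -4,500. All other bidders lose, so their payoff is 0.

Firm S 0, Firm L -4,500, Firm J 0, Firm Y 0, Firm F 0, Firm X 0.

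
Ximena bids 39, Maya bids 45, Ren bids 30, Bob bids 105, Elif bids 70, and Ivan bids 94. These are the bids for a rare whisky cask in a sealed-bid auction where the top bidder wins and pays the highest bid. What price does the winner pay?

Ranking the bids: Bob 105 > Ivan 94 > Elif 70 > Maya 45 > Ximena 39 > Ren 30.
Bob is the highest bidder, so Bob wins.
Under the first-price rule, the price is the highest bid: 105.

The winner pays 105.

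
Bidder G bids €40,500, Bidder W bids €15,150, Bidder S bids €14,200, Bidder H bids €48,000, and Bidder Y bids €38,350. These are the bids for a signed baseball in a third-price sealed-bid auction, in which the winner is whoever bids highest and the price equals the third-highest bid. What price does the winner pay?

Bids in descending order: Bidder H €48,000, then Bidder G €40,500, then Bidder Y €38,350, then Bidder W €15,150, then Bidder S €14,200.
Bidder H is the highest bidder, so Bidder H wins.
Under the third-price rule, the price is the third-highest bid: €38,350.

The winner pays €38,350.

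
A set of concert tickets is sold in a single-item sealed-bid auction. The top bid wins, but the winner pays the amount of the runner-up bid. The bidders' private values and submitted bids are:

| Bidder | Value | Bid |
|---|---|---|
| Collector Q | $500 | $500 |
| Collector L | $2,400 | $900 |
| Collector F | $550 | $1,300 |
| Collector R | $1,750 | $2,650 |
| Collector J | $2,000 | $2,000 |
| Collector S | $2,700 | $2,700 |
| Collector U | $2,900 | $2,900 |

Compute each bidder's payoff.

Payoffs: Collector Q $0, Collector L $0, Collector F $0, Collector R $0, Collector J $0, Collector S $0, Collector U $200.

Ordered from highest: Collector U $2,900 > Collector S $2,700 > Collector R $2,650 > Collector J $2,000 > Collector F $1,300 > Collector L $900 > Collector Q $500.
Collector U has the top bid and wins; the price is the second-highest bid, $2,700.
Collector U's payoff = $2,900 − $2,700 = $200. All other bidders lose, so their payoff is 0.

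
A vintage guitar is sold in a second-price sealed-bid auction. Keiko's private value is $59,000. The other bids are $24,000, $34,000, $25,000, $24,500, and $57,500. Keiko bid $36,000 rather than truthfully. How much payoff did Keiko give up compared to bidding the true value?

The highest competing bid is $57,500.
Bidding truthfully at $59,000: Keiko has the top bid, wins, and pays the second-highest bid $57,500. Payoff = $59,000 − $57,500 = $1,500.
Bidding $36,000: the top bid is $57,500 (a rival), so Keiko loses. Payoff = $0.
Regret = truthful payoff − actual payoff = $1,500 − $0 = $1,500.
This is the dominant-strategy logic: truthful bidding weakly beats any alternative.

Regret: $1,500.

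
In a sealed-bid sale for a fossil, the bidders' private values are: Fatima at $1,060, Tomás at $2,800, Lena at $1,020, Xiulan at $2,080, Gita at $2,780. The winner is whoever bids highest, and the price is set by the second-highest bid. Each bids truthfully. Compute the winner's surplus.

Winner's surplus: $20.

Ordered from highest: Tomás $2,800, then Gita $2,780, then Xiulan $2,080, then Fatima $1,060, then Lena $1,020.
Tomás wins with the top bid and pays the second-highest, $2,780.
Surplus = $2,800 − $2,780 = $20.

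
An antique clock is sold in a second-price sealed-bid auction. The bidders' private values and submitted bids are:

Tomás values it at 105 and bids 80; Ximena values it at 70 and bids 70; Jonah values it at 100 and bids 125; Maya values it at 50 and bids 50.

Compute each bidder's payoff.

Tomás 0, Ximena 0, Jonah 20, Maya 0.

Bids in descending order: Jonah 125 > Tomás 80 > Ximena 70 > Maya 50.
Jonah has the top bid and wins; the price is the second-highest bid, 80.
Jonah's payoff = 100 − 80 = 20. All other bidders lose, so their payoff is 0.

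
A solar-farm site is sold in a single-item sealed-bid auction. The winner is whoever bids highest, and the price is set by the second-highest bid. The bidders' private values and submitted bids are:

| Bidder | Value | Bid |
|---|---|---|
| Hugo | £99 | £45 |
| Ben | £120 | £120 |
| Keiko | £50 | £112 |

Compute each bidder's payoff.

Ordered from highest: Ben £120; Keiko £112; Hugo £45.
Ben has the top bid and wins; the price is the second-highest bid, £112.
Ben's payoff = £120 − £112 = £8. All other bidders lose, so their payoff is 0.

Payoffs: Hugo £0, Ben £8, Keiko £0.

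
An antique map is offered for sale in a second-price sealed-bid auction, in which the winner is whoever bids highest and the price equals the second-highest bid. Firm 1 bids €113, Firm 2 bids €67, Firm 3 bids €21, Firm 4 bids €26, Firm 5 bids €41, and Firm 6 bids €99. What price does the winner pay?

The winner pays €99.

Sorted high to low: Firm 1 €113, then Firm 6 €99, then Firm 2 €67, then Firm 5 €41, then Firm 4 €26, then Firm 3 €21.
Firm 1 is the highest bidder, so Firm 1 wins.
Under the second-price rule, the price is the second-highest bid: €99.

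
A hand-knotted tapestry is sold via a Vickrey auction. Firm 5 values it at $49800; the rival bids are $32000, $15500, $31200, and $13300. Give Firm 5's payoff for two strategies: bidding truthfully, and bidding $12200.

The highest competing bid is $32000.
Bidding truthfully at $49800: Firm 5 has the top bid, wins, and pays the second-highest bid $32000. Payoff = $49800 − $32000 = $17800.
Bidding $12200: the top bid is $32000 (a rival), so Firm 5 loses. Payoff = $0.
Deviating from a truthful bid can only lose payoff in a second-price auction — never gain.

Truthful: $17800; alternative: $0.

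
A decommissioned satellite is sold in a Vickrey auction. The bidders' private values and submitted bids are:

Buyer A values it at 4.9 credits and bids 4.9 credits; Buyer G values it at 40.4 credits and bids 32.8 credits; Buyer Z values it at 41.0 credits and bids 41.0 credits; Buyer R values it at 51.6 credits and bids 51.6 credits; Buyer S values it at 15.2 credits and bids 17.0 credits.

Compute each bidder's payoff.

Sorted high to low: Buyer R 51.6 credits; Buyer Z 41.0 credits; Buyer G 32.8 credits; Buyer S 17.0 credits; Buyer A 4.9 credits.
Buyer R has the top bid and wins; the price is the second-highest bid, 41.0 credits.
Buyer R's payoff = 51.6 credits − 41.0 credits = 10.6 credits. All other bidders lose, so their payoff is 0.

Buyer A 0.0 credits, Buyer G 0.0 credits, Buyer Z 0.0 credits, Buyer R 10.6 credits, Buyer S 0.0 credits.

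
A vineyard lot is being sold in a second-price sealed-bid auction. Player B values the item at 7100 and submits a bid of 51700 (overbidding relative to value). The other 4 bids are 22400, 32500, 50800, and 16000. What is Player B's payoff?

Player B's payoff: -43700.

Highest competing bid: 50800.
Player B's bid 51700 is the highest overall, so Player B wins and pays the second-highest bid, 50800.
Payoff = value − price = 7100 − 50800 = -43700.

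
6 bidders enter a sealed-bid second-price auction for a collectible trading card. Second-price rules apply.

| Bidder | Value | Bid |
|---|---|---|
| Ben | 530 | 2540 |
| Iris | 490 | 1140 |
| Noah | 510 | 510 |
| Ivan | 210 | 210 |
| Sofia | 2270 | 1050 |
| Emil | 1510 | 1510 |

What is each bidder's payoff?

Payoffs: Ben -980, Iris 0, Noah 0, Ivan 0, Sofia 0, Emil 0.

Bids in descending order: Ben 2540 > Emil 1510 > Iris 1140 > Sofia 1050 > Noah 510 > Ivan 210.
Ben has the top bid and wins; the price is the second-highest bid, 1510.
Ben's payoff = 530 − 1510 = -980. All other bidders lose, so their payoff is 0.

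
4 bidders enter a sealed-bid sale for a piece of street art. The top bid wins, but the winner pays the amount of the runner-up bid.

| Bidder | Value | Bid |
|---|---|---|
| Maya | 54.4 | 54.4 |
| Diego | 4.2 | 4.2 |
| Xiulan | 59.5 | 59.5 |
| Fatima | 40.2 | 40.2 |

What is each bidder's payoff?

Sorted high to low: Xiulan 59.5; Maya 54.4; Fatima 40.2; Diego 4.2.
Xiulan has the top bid and wins; the price is the second-highest bid, 54.4.
Xiulan's payoff = 59.5 − 54.4 = 5.1. All other bidders lose, so their payoff is 0.

Payoffs: Maya 0.0, Diego 0.0, Xiulan 5.1, Fatima 0.0.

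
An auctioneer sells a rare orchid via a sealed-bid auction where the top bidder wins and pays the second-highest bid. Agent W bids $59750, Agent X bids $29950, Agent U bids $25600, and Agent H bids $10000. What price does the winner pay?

Sorted high to low: Agent W $59750 > Agent X $29950 > Agent U $25600 > Agent H $10000.
Agent W is the highest bidder, so Agent W wins.
Under the second-price rule, the price is the second-highest bid: $29950.

The winner pays $29950.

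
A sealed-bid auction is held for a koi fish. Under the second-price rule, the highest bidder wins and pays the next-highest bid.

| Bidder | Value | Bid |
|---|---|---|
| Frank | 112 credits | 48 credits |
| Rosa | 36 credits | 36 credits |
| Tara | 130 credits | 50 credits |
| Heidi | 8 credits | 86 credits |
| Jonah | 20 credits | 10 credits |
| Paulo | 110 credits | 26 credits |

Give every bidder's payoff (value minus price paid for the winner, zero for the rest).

Bids in descending order: Heidi 86 credits, then Tara 50 credits, then Frank 48 credits, then Rosa 36 credits, then Paulo 26 credits, then Jonah 10 credits.
Heidi has the top bid and wins; the price is the second-highest bid, 50 credits.
Heidi's payoff = 8 credits − 50 credits = -42 credits. All other bidders lose, so their payoff is 0.

Payoffs: Frank 0 credits, Rosa 0 credits, Tara 0 credits, Heidi -42 credits, Jonah 0 credits, Paulo 0 credits.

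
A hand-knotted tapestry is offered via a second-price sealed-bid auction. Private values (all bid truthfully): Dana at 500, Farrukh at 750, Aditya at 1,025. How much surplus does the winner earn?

Surplus = 275.

Ordered from highest: Aditya 1,025; Farrukh 750; Dana 500.
Aditya wins with the top bid and pays the second-highest, 750.
Surplus = 1,025 − 750 = 275.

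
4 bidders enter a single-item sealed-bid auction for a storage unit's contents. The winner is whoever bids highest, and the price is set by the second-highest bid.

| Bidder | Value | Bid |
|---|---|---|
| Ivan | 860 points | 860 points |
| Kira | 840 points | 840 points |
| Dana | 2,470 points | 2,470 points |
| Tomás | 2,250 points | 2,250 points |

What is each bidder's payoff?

Payoffs: Ivan 0 points, Kira 0 points, Dana 220 points, Tomás 0 points.

Ranking the bids: Dana 2,470 points, then Tomás 2,250 points, then Ivan 860 points, then Kira 840 points.
Dana has the top bid and wins; the price is the second-highest bid, 2,250 points.
Dana's payoff = 2,470 points − 2,250 points = 220 points. All other bidders lose, so their payoff is 0.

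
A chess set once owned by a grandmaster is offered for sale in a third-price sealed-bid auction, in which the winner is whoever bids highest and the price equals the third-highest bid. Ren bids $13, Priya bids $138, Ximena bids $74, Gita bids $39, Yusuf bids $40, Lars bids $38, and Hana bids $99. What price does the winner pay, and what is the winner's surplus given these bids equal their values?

Price $74; surplus $64.

Ordered from highest: Priya $138 > Hana $99 > Ximena $74 > Yusuf $40 > Gita $39 > Lars $38 > Ren $13.
Priya is the highest bidder, so Priya wins.
Under the third-price rule, the price is the third-highest bid: $74.
Surplus = $138 − $74 = $64.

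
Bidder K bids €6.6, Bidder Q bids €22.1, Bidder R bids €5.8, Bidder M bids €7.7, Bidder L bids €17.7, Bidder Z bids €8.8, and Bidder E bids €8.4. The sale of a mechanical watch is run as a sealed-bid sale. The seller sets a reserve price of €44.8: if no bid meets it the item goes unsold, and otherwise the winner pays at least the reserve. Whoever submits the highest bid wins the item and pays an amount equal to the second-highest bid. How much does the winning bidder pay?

unsold

Ordered from highest: Bidder Q €22.1; Bidder L €17.7; Bidder Z €8.8; Bidder E €8.4; Bidder M €7.7; Bidder K €6.6; Bidder R €5.8.
The top bid €22.1 is below the reserve €44.8, so the item goes unsold and nothing is paid.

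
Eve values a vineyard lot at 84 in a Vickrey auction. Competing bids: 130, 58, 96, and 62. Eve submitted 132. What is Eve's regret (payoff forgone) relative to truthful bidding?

Payoff forgone: 46.

The highest competing bid is 130.
Bidding truthfully at 84: the top bid is 130 (a rival), so Eve loses. Payoff = 0.
Bidding 132: Eve has the top bid, wins, and pays the second-highest bid 130. Payoff = 84 − 130 = -46.
Regret = truthful payoff − actual payoff = 0 − -46 = 46.
Deviating from a truthful bid can only lose payoff in a second-price auction — never gain.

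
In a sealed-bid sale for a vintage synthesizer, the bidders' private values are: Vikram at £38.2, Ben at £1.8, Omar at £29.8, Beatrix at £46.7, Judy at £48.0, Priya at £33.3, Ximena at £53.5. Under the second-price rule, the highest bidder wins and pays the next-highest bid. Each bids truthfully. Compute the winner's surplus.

Sorted high to low: Ximena £53.5, then Judy £48.0, then Beatrix £46.7, then Vikram £38.2, then Priya £33.3, then Omar £29.8, then Ben £1.8.
Ximena wins with the top bid and pays the second-highest, £48.0.
Surplus = £53.5 − £48.0 = £5.5.

£5.5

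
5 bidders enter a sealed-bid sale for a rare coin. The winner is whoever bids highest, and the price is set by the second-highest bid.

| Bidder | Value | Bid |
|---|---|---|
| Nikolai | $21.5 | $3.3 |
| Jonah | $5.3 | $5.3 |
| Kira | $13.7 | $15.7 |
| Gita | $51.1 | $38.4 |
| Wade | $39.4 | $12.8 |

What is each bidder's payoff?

Nikolai $0.0, Jonah $0.0, Kira $0.0, Gita $35.4, Wade $0.0.

Ranking the bids: Gita $38.4, then Kira $15.7, then Wade $12.8, then Jonah $5.3, then Nikolai $3.3.
Gita has the top bid and wins; the price is the second-highest bid, $15.7.
Gita's payoff = $51.1 − $15.7 = $35.4. All other bidders lose, so their payoff is 0.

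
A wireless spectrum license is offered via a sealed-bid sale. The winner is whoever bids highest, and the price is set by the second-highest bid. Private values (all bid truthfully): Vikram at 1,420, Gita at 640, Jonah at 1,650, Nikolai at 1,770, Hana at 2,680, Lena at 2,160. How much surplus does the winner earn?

Ranking the bids: Hana 2,680, then Lena 2,160, then Nikolai 1,770, then Jonah 1,650, then Vikram 1,420, then Gita 640.
Hana wins with the top bid and pays the second-highest, 2,160.
Surplus = 2,680 − 2,160 = 520.

Winner's surplus: 520.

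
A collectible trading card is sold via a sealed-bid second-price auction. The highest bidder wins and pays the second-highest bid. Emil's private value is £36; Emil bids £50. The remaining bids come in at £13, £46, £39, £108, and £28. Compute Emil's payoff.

£0

Highest competing bid: £108.
Emil's bid £50 is not the highest, so Emil loses, pays nothing, and earns zero payoff.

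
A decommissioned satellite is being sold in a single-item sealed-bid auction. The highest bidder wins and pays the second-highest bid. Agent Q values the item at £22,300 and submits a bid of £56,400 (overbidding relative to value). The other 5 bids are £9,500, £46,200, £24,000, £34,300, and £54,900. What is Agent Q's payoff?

Highest competing bid: £54,900.
Agent Q's bid £56,400 is the highest overall, so Agent Q wins and pays the second-highest bid, £54,900.
Payoff = value − price = £22,300 − £54,900 = -£32,600.

-£32,600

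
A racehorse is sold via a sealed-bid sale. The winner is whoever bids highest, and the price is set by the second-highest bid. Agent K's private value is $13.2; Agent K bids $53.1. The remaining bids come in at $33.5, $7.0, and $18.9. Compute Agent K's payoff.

Highest competing bid: $33.5.
Agent K's bid $53.1 is the highest overall, so Agent K wins and pays the second-highest bid, $33.5.
Payoff = value − price = $13.2 − $33.5 = -$20.3.
Overbidding won the item at a price above value — truthful bidding would have avoided this loss.

Payoff = -$20.3.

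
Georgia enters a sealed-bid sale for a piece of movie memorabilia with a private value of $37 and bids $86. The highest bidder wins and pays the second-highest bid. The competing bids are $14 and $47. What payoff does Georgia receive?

Georgia's payoff: -$10.

Highest competing bid: $47.
Georgia's bid $86 is the highest overall, so Georgia wins and pays the second-highest bid, $47.
Payoff = value − price = $37 − $47 = -$10.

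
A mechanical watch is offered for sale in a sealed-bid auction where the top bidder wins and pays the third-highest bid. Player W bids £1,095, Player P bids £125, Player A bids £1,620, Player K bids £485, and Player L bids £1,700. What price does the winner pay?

The winner pays £1,095.

Ranking the bids: Player L £1,700 > Player A £1,620 > Player W £1,095 > Player K £485 > Player P £125.
Player L is the highest bidder, so Player L wins.
Under the third-price rule, the price is the third-highest bid: £1,095.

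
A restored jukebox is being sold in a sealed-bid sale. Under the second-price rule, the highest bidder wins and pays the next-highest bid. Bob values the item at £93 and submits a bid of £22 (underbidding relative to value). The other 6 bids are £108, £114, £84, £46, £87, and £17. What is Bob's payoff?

Bob's payoff: £0.

Highest competing bid: £114.
Bob's bid £22 is not the highest, so Bob loses, pays nothing, and earns zero payoff.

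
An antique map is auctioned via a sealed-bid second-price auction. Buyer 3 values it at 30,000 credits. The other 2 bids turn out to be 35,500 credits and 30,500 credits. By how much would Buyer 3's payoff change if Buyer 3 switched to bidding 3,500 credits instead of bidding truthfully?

The highest competing bid is 35,500 credits.
Bidding truthfully at 30,000 credits: the top bid is 35,500 credits (a rival), so Buyer 3 loses. Payoff = 0 credits.
Bidding 3,500 credits: the top bid is 35,500 credits (a rival), so Buyer 3 loses. Payoff = 0 credits.
Change = 0 credits − 0 credits = 0 credits.

Change in payoff: 0 credits.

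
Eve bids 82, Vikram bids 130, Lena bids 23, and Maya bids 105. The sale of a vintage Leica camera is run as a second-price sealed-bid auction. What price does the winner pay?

Price paid: 105.

Ranking the bids: Vikram 130 > Maya 105 > Eve 82 > Lena 23.
Vikram has the highest bid, so Vikram wins.
The second-highest bid is 105, so that is what Vikram pays.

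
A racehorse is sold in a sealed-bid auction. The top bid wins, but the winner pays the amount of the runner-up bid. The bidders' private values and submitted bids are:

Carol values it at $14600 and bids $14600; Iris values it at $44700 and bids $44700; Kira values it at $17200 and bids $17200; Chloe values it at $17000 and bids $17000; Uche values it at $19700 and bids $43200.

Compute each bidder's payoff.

Payoffs: Carol $0, Iris $1500, Kira $0, Chloe $0, Uche $0.

Ordered from highest: Iris $44700; Uche $43200; Kira $17200; Chloe $17000; Carol $14600.
Iris has the top bid and wins; the price is the second-highest bid, $43200.
Iris's payoff = $44700 − $43200 = $1500. All other bidders lose, so their payoff is 0.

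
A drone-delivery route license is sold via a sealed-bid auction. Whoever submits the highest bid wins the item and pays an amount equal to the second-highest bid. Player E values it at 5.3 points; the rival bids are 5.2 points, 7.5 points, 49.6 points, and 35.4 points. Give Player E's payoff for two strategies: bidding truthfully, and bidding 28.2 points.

The highest competing bid is 49.6 points.
Bidding truthfully at 5.3 points: the top bid is 49.6 points (a rival), so Player E loses. Payoff = 0.0 points.
Bidding 28.2 points: the top bid is 49.6 points (a rival), so Player E loses. Payoff = 0.0 points.

Truthful: 0.0 points; alternative: 0.0 points.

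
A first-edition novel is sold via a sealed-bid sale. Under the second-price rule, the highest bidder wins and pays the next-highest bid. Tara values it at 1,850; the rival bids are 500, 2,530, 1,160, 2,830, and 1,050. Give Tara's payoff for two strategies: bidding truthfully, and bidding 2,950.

The highest competing bid is 2,830.
Bidding truthfully at 1,850: the top bid is 2,830 (a rival), so Tara loses. Payoff = 0.
Bidding 2,950: Tara has the top bid, wins, and pays the second-highest bid 2,830. Payoff = 1,850 − 2,830 = -980.
Deviating from a truthful bid can only lose payoff in a second-price auction — never gain.

(a) 0  (b) -980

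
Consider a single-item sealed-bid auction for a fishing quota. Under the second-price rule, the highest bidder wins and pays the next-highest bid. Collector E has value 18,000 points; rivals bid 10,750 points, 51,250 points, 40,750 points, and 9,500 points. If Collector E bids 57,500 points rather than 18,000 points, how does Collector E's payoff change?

-33,250 points

The highest competing bid is 51,250 points.
Bidding truthfully at 18,000 points: the top bid is 51,250 points (a rival), so Collector E loses. Payoff = 0 points.
Bidding 57,500 points: Collector E has the top bid, wins, and pays the second-highest bid 51,250 points. Payoff = 18,000 points − 51,250 points = -33,250 points.
Change = -33,250 points − 0 points = -33,250 points.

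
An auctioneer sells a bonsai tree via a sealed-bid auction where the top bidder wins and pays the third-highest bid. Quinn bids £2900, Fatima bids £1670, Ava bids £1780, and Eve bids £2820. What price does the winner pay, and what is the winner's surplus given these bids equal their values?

Sorted high to low: Quinn £2900; Eve £2820; Ava £1780; Fatima £1670.
Quinn is the highest bidder, so Quinn wins.
Under the third-price rule, the price is the third-highest bid: £1780.
Surplus = £2900 − £1780 = £1120.

Price £1780; surplus £1120.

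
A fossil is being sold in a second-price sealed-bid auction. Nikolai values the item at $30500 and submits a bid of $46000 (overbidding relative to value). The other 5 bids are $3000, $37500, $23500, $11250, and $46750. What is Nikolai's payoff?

Highest competing bid: $46750.
Nikolai's bid $46000 is not the highest, so Nikolai loses, pays nothing, and earns zero payoff.

$0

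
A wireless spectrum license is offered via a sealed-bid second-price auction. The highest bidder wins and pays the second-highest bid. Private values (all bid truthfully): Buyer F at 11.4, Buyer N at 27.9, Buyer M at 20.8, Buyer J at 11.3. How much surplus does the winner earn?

Surplus = 7.1.

Sorted high to low: Buyer N 27.9, then Buyer M 20.8, then Buyer F 11.4, then Buyer J 11.3.
Buyer N wins with the top bid and pays the second-highest, 20.8.
Surplus = 27.9 − 20.8 = 7.1.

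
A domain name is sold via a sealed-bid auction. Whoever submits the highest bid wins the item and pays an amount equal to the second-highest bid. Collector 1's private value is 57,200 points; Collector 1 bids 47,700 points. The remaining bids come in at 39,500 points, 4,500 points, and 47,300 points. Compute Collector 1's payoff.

Payoff = 9,900 points.

Highest competing bid: 47,300 points.
Collector 1's bid 47,700 points is the highest overall, so Collector 1 wins and pays the second-highest bid, 47,300 points.
Payoff = value − price = 57,200 points − 47,300 points = 9,900 points.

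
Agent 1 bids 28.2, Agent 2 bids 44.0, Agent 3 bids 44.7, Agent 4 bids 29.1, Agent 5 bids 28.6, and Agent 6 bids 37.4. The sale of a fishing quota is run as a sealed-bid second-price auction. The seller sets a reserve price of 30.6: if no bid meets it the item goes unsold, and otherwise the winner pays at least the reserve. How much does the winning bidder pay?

Sorted high to low: Agent 3 44.7, then Agent 2 44.0, then Agent 6 37.4, then Agent 4 29.1, then Agent 5 28.6, then Agent 1 28.2.
Agent 3 has the highest bid, so Agent 3 wins.
The second-highest bid is 44.0, which exceeds the reserve, so that sets the price.

Price paid: 44.0.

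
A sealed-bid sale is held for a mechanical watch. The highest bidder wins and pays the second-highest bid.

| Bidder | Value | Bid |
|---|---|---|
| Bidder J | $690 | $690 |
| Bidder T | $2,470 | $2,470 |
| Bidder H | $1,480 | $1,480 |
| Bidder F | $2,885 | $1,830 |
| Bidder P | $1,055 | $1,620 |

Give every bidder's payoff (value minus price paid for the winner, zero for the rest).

Payoffs: Bidder J $0, Bidder T $640, Bidder H $0, Bidder F $0, Bidder P $0.

Ranking the bids: Bidder T $2,470; Bidder F $1,830; Bidder P $1,620; Bidder H $1,480; Bidder J $690.
Bidder T has the top bid and wins; the price is the second-highest bid, $1,830.
Bidder T's payoff = $2,470 − $1,830 = $640. All other bidders lose, so their payoff is 0.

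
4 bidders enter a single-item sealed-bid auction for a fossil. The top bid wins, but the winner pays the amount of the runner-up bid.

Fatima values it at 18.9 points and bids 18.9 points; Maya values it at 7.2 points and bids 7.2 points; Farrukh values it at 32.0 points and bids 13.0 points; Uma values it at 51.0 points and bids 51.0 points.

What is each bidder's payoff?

Fatima 0.0 points, Maya 0.0 points, Farrukh 0.0 points, Uma 32.1 points.

Bids in descending order: Uma 51.0 points, then Fatima 18.9 points, then Farrukh 13.0 points, then Maya 7.2 points.
Uma has the top bid and wins; the price is the second-highest bid, 18.9 points.
Uma's payoff = 51.0 points − 18.9 points = 32.1 points. All other bidders lose, so their payoff is 0.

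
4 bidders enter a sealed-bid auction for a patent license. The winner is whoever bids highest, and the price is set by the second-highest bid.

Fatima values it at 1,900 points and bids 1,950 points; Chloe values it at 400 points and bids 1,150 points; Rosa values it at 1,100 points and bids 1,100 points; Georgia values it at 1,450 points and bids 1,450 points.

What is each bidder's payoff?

Bids in descending order: Fatima 1,950 points; Georgia 1,450 points; Chloe 1,150 points; Rosa 1,100 points.
Fatima has the top bid and wins; the price is the second-highest bid, 1,450 points.
Fatima's payoff = 1,900 points − 1,450 points = 450 points. All other bidders lose, so their payoff is 0.

Payoffs: Fatima 450 points, Chloe 0 points, Rosa 0 points, Georgia 0 points.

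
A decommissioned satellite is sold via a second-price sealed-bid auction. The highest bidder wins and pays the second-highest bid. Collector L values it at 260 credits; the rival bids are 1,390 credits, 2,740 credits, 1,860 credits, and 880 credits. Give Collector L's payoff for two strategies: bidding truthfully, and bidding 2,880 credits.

Truthful: 0 credits; alternative: -2,480 credits.

The highest competing bid is 2,740 credits.
Bidding truthfully at 260 credits: the top bid is 2,740 credits (a rival), so Collector L loses. Payoff = 0 credits.
Bidding 2,880 credits: Collector L has the top bid, wins, and pays the second-highest bid 2,740 credits. Payoff = 260 credits − 2,740 credits = -2,480 credits.
This is the dominant-strategy logic: truthful bidding weakly beats any alternative.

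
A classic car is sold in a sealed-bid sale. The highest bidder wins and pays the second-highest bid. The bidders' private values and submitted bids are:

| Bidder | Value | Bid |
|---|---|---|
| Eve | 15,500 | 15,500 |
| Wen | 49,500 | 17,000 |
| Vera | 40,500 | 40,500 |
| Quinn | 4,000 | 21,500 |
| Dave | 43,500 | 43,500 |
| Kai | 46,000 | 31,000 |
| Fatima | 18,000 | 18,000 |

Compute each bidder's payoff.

Ranking the bids: Dave 43,500, then Vera 40,500, then Kai 31,000, then Quinn 21,500, then Fatima 18,000, then Wen 17,000, then Eve 15,500.
Dave has the top bid and wins; the price is the second-highest bid, 40,500.
Dave's payoff = 43,500 − 40,500 = 3,000. All other bidders lose, so their payoff is 0.

Eve 0, Wen 0, Vera 0, Quinn 0, Dave 3,000, Kai 0, Fatima 0.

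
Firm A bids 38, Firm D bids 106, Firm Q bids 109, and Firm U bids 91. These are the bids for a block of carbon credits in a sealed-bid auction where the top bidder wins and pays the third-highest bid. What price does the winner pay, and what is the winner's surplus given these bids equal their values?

Price 91; surplus 18.

Ranking the bids: Firm Q 109 > Firm D 106 > Firm U 91 > Firm A 38.
Firm Q is the highest bidder, so Firm Q wins.
Under the third-price rule, the price is the third-highest bid: 91.
Surplus = 109 − 91 = 18.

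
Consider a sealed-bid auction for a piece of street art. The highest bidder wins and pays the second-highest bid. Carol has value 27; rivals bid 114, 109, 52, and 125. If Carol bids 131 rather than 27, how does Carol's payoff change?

Change in payoff: -98.

The highest competing bid is 125.
Bidding truthfully at 27: the top bid is 125 (a rival), so Carol loses. Payoff = 0.
Bidding 131: Carol has the top bid, wins, and pays the second-highest bid 125. Payoff = 27 − 125 = -98.
Change = -98 − 0 = -98.
Deviating from a truthful bid can only lose payoff in a second-price auction — never gain.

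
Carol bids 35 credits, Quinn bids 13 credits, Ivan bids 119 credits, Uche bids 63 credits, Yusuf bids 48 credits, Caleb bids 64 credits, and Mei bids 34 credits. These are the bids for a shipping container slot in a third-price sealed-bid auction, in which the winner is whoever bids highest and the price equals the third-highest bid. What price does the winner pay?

Ranking the bids: Ivan 119 credits > Caleb 64 credits > Uche 63 credits > Yusuf 48 credits > Carol 35 credits > Mei 34 credits > Quinn 13 credits.
Ivan is the highest bidder, so Ivan wins.
Under the third-price rule, the price is the third-highest bid: 63 credits.

63 credits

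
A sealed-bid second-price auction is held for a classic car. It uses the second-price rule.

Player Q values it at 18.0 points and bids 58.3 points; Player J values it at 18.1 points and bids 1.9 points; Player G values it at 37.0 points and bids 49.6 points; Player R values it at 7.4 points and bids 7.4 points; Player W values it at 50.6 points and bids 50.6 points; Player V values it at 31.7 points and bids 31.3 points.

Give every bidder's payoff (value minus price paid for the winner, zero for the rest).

Sorted high to low: Player Q 58.3 points; Player W 50.6 points; Player G 49.6 points; Player V 31.3 points; Player R 7.4 points; Player J 1.9 points.
Player Q has the top bid and wins; the price is the second-highest bid, 50.6 points.
Player Q's payoff = 18.0 points − 50.6 points = -32.6 points. All other bidders lose, so their payoff is 0.

Player Q -32.6 points, Player J 0.0 points, Player G 0.0 points, Player R 0.0 points, Player W 0.0 points, Player V 0.0 points.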